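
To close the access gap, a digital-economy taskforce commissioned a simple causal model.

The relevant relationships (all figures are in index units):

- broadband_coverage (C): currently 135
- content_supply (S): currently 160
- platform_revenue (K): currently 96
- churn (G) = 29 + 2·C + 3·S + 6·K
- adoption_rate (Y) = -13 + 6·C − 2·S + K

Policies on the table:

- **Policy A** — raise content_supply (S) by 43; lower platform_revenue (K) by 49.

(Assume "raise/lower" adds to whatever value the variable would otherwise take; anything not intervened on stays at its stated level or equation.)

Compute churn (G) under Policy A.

Policy A (S + 43, K − 49):
  C = 135
  S = 160 + 43 = 203
  K = 96 − 49 = 47
  G = 29 + 2·135 + 3·203 + 6·47 = 1190

1190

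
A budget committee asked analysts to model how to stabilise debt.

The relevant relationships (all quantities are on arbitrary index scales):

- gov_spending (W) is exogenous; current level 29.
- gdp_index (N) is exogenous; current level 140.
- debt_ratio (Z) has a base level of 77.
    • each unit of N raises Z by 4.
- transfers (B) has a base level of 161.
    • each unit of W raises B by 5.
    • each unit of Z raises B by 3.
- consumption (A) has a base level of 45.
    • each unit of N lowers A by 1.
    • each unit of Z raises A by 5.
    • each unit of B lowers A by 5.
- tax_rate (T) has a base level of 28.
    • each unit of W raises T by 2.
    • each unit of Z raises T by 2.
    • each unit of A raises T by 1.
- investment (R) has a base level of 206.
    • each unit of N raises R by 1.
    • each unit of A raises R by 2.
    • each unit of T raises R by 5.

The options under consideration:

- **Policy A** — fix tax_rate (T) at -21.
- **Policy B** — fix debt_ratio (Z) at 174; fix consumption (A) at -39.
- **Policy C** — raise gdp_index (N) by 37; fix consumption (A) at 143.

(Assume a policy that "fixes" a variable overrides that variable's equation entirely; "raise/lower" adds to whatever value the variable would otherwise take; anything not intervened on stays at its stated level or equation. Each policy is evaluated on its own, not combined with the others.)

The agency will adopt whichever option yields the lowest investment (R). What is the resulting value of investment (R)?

Policy A (T := -21):
  W = 29
  N = 140
  Z = 77 + 4·140 = 637
  B = 161 + 5·29 + 3·637 = 2217
  A = 45 − 140 + 5·637 − 5·2217 = -7995
  T = -21
  R = 206 + 140 + 2·(-7995) + 5·(-21) = -15749
Policy B (Z := 174, A := -39):
  W = 29
  N = 140
  Z = 174
  B = 161 + 5·29 + 3·174 = 828
  A = -39
  T = 28 + 2·29 + 2·174 + (-39) = 395
  R = 206 + 140 + 2·(-39) + 5·395 = 2243
Policy C (N + 37, A := 143):
  W = 29
  N = 140 + 37 = 177
  Z = 77 + 4·177 = 785
  B = 161 + 5·29 + 3·785 = 2661
  A = 143
  T = 28 + 2·29 + 2·785 + 143 = 1799
  R = 206 + 177 + 2·143 + 5·1799 = 9664
Comparing — Policy A: R=-15749, Policy B: R=2243, Policy C: R=9664. Lowest is -15749 (Policy A).

-15749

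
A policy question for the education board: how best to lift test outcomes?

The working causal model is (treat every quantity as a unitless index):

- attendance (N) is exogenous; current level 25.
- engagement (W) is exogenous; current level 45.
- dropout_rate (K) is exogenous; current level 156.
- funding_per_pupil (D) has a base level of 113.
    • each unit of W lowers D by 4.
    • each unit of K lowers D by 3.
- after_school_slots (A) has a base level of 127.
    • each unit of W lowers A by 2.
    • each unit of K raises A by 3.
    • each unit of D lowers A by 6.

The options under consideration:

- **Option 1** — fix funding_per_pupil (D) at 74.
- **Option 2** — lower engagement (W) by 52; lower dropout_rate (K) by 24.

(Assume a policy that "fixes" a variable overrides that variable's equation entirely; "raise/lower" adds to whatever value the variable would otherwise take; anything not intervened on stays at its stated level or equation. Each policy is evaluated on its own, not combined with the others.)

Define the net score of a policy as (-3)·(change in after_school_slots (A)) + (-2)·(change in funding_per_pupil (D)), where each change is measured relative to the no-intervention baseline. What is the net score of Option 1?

Baseline:
  W = 45
  K = 156
  D = 113 − 4·45 − 3·156 = -535
  A = 127 − 2·45 + 3·156 − 6·(-535) = 3715
Option 1 (D := 74):
  W = 45
  K = 156
  D = 74
  A = 127 − 2·45 + 3·156 − 6·74 = 61
ΔA = 61 − 3715 = -3654; ΔD = 74 − (-535) = 609
Score = (-3)·(-3654) + (-2)·609 = 9744

9744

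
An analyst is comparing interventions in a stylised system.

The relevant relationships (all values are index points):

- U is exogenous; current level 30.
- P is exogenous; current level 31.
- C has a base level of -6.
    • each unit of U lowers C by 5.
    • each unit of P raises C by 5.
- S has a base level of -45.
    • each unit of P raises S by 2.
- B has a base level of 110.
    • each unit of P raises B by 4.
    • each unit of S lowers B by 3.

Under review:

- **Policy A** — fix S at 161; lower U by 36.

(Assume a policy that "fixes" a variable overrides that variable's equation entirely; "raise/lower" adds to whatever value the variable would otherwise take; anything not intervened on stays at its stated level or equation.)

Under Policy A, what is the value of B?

Policy A (S := 161, U − 36):
  P = 31
  S = 161
  B = 110 + 4·31 − 3·161 = -249

-249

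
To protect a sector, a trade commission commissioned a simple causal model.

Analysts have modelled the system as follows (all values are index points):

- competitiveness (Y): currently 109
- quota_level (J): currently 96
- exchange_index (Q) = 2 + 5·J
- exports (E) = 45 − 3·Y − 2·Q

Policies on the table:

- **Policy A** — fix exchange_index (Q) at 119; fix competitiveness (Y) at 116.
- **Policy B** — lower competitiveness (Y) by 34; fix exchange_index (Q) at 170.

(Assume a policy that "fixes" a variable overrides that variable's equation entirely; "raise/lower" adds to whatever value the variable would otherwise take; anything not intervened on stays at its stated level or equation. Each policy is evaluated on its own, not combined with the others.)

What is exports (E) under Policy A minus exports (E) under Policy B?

Policy A (Q := 119, Y := 116):
  Y = 116
  J = 96
  Q = 119
  E = 45 − 3·116 − 2·119 = -541
Policy B (Y − 34, Q := 170):
  Y = 109 − 34 = 75
  J = 96
  Q = 170
  E = 45 − 3·75 − 2·170 = -520
E: -541 − (-520) = -21

-21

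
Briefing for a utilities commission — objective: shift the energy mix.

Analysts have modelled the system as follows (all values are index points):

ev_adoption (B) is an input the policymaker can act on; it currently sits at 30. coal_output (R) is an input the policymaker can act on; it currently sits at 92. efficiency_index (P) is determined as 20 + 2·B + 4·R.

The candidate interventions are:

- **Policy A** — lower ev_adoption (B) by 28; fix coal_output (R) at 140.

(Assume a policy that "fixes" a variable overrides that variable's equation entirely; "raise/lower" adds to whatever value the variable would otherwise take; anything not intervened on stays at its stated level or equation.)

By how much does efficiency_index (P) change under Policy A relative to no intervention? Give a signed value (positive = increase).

136

Baseline:
  B = 30
  R = 92
  P = 20 + 2·30 + 4·92 = 448
Policy A (B − 28, R := 140):
  B = 30 − 28 = 2
  R = 140
  P = 20 + 2·2 + 4·140 = 584
Change in P: 584 − 448 = 136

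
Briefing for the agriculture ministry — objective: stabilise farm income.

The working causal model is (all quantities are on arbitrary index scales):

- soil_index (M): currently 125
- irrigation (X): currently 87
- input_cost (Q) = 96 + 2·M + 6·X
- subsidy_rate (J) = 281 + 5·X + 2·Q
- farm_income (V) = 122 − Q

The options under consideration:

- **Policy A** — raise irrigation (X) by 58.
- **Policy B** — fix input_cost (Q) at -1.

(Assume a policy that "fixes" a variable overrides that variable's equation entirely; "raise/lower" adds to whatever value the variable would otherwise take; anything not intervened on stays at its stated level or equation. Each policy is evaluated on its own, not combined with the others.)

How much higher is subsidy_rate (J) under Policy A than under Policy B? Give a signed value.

Policy A (X + 58):
  M = 125
  X = 87 + 58 = 145
  Q = 96 + 2·125 + 6·145 = 1216
  J = 281 + 5·145 + 2·1216 = 3438
Policy B (Q := -1):
  M = 125
  X = 87
  Q = -1
  J = 281 + 5·87 + 2·(-1) = 714
J: 3438 − 714 = 2724

2724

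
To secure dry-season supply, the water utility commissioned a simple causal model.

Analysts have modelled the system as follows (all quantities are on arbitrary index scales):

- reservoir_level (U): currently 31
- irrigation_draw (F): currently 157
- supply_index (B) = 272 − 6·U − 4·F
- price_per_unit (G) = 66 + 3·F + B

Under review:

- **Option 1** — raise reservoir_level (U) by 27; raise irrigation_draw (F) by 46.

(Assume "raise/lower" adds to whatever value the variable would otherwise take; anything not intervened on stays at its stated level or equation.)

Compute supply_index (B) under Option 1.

-888

Option 1 (U + 27, F + 46):
  U = 31 + 27 = 58
  F = 157 + 46 = 203
  B = 272 − 6·58 − 4·203 = -888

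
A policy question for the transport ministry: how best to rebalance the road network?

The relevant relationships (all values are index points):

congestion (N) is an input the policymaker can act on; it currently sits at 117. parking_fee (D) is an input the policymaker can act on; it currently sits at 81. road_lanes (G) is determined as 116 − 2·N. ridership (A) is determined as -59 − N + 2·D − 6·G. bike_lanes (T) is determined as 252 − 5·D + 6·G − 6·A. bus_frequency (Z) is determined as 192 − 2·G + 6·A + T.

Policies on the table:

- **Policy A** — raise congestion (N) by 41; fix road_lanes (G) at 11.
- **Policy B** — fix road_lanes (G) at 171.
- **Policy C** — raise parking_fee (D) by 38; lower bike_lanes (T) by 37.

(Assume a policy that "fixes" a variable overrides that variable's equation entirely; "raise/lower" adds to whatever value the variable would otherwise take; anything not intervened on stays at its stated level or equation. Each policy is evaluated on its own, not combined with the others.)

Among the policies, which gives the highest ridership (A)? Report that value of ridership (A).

770

Policy A (N + 41, G := 11):
  N = 117 + 41 = 158
  D = 81
  G = 11
  A = -59 − 158 + 2·81 − 6·11 = -121
Policy B (G := 171):
  N = 117
  D = 81
  G = 171
  A = -59 − 117 + 2·81 − 6·171 = -1040
Policy C (D + 38, T − 37):
  N = 117
  D = 81 + 38 = 119
  G = 116 − 2·117 = -118
  A = -59 − 117 + 2·119 − 6·(-118) = 770
Comparing — Policy A: A=-121, Policy B: A=-1040, Policy C: A=770. Highest is 770 (Policy C).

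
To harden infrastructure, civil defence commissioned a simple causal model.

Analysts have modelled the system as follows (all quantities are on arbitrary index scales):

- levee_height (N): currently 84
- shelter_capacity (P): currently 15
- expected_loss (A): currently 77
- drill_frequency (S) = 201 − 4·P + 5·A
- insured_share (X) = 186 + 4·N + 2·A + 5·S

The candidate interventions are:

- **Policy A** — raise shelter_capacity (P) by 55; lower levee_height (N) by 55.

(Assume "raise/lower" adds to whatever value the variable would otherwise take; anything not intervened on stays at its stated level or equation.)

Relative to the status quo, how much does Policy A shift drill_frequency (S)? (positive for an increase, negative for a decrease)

-220

Baseline:
  P = 15
  A = 77
  S = 201 − 4·15 + 5·77 = 526
Policy A (P + 55, N − 55):
  P = 15 + 55 = 70
  A = 77
  S = 201 − 4·70 + 5·77 = 306
Change in S: 306 − 526 = -220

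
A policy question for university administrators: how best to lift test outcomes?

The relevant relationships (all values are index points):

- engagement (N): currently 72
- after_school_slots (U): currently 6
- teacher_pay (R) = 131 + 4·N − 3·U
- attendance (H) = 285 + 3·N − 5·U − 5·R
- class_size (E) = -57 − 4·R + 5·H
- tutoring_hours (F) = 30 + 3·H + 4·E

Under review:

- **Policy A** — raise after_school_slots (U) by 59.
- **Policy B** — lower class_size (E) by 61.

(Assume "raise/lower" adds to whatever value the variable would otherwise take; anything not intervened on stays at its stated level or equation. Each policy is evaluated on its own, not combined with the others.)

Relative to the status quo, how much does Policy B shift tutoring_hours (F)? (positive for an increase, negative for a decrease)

-244

Baseline:
  N = 72
  U = 6
  R = 131 + 4·72 − 3·6 = 401
  H = 285 + 3·72 − 5·6 − 5·401 = -1534
  E = -57 − 4·401 + 5·(-1534) = -9331
  F = 30 + 3·(-1534) + 4·(-9331) = -41896
Policy B (E − 61):
  N = 72
  U = 6
  R = 131 + 4·72 − 3·6 = 401
  H = 285 + 3·72 − 5·6 − 5·401 = -1534
  E = -57 − 4·401 + 5·(-1534) (−61 from intervention) = -9392
  F = 30 + 3·(-1534) + 4·(-9392) = -42140
Change in F: -42140 − (-41896) = -244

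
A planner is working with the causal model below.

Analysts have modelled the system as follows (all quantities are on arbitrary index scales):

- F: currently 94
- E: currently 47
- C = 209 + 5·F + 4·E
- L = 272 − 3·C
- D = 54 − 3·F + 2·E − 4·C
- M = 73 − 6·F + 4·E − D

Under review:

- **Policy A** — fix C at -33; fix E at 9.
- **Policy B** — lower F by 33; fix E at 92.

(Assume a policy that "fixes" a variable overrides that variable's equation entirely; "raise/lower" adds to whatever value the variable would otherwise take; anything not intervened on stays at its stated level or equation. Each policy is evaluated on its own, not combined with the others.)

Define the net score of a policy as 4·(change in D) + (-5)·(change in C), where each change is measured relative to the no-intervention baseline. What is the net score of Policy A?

Baseline:
  F = 94
  E = 47
  C = 209 + 5·94 + 4·47 = 867
  D = 54 − 3·94 + 2·47 − 4·867 = -3602
Policy A (C := -33, E := 9):
  F = 94
  E = 9
  C = -33
  D = 54 − 3·94 + 2·9 − 4·(-33) = -78
ΔD = -78 − (-3602) = 3524; ΔC = -33 − 867 = -900
Score = 4·3524 + (-5)·(-900) = 18596

18596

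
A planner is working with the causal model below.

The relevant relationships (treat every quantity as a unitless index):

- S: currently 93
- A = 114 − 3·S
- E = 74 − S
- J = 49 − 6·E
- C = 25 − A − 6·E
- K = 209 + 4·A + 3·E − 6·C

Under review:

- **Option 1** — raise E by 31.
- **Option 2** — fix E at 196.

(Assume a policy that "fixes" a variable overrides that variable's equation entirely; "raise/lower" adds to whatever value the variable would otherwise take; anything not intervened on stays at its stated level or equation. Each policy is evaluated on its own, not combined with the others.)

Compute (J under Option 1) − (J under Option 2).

Option 1 (E + 31):
  S = 93
  E = 74 − 93 (+31 from intervention) = 12
  J = 49 − 6·12 = -23
Option 2 (E := 196):
  S = 93
  E = 196
  J = 49 − 6·196 = -1127
J: -23 − (-1127) = 1104

1104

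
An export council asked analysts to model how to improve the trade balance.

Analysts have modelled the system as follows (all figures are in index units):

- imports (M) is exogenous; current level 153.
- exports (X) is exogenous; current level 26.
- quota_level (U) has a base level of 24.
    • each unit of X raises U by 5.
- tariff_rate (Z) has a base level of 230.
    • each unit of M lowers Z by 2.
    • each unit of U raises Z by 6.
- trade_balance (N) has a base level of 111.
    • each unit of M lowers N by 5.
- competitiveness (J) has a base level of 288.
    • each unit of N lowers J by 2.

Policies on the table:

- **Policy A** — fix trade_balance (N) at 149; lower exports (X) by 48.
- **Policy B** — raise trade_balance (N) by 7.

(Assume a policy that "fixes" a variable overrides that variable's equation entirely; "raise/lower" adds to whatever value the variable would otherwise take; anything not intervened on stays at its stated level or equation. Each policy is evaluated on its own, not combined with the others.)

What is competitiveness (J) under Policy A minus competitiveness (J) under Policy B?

Policy A (N := 149, X − 48):
  M = 153
  N = 149
  J = 288 − 2·149 = -10
Policy B (N + 7):
  M = 153
  N = 111 − 5·153 (+7 from intervention) = -647
  J = 288 − 2·(-647) = 1582
J: -10 − 1582 = -1592

-1592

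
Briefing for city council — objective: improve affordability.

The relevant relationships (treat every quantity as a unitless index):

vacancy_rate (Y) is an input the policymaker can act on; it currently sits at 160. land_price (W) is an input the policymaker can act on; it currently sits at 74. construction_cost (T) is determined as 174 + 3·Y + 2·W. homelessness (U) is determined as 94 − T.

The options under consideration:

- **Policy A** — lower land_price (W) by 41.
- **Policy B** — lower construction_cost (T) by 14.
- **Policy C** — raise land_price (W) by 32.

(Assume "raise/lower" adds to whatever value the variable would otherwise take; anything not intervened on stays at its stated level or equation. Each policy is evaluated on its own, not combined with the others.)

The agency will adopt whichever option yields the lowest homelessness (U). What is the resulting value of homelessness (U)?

-772

Policy A (W − 41):
  Y = 160
  W = 74 − 41 = 33
  T = 174 + 3·160 + 2·33 = 720
  U = 94 − 720 = -626
Policy B (T − 14):
  Y = 160
  W = 74
  T = 174 + 3·160 + 2·74 (−14 from intervention) = 788
  U = 94 − 788 = -694
Policy C (W + 32):
  Y = 160
  W = 74 + 32 = 106
  T = 174 + 3·160 + 2·106 = 866
  U = 94 − 866 = -772
Comparing — Policy A: U=-626, Policy B: U=-694, Policy C: U=-772. Lowest is -772 (Policy C).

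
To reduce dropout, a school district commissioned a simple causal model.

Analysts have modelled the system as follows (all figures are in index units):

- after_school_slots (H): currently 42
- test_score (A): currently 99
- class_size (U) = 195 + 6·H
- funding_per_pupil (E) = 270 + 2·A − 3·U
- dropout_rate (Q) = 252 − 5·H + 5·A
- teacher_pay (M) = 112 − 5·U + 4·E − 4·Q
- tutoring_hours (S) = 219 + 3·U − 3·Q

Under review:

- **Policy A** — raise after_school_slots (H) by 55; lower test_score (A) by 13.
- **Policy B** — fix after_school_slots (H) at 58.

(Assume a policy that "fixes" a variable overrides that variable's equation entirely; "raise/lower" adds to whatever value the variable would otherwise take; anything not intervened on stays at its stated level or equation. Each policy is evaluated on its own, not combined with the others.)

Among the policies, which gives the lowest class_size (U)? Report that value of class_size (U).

Policy A (H + 55, A − 13):
  H = 42 + 55 = 97
  U = 195 + 6·97 = 777
Policy B (H := 58):
  H = 58
  U = 195 + 6·58 = 543
Comparing — Policy A: U=777, Policy B: U=543. Lowest is 543 (Policy B).

543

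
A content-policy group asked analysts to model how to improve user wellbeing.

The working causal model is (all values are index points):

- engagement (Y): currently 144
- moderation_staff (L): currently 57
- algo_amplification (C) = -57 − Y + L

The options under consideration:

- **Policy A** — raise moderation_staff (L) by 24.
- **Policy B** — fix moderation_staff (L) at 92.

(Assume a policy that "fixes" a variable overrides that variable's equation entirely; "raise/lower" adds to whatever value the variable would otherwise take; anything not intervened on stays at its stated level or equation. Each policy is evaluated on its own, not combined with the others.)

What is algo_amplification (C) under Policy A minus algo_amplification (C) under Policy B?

Policy A (L + 24):
  Y = 144
  L = 57 + 24 = 81
  C = -57 − 144 + 81 = -120
Policy B (L := 92):
  Y = 144
  L = 92
  C = -57 − 144 + 92 = -109
C: -120 − (-109) = -11

-11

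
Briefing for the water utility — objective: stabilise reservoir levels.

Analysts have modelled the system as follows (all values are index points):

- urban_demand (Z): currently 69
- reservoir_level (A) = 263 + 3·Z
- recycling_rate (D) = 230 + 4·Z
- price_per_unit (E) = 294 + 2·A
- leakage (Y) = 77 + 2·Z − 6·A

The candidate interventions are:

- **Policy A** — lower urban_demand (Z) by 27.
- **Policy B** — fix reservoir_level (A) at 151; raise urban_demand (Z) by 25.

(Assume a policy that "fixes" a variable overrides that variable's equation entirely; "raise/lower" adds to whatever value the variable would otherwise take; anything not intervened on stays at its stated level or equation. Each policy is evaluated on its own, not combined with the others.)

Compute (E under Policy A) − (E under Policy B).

476

Policy A (Z − 27):
  Z = 69 − 27 = 42
  A = 263 + 3·42 = 389
  E = 294 + 2·389 = 1072
Policy B (A := 151, Z + 25):
  Z = 69 + 25 = 94
  A = 151
  E = 294 + 2·151 = 596
E: 1072 − 596 = 476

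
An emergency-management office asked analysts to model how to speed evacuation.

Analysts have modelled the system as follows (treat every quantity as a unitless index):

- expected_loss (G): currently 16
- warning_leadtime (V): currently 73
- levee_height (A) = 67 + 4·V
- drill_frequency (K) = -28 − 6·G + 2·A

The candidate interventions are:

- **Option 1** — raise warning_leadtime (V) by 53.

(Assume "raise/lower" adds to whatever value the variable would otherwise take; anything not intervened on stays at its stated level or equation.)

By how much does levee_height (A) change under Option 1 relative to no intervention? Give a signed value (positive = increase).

Baseline:
  V = 73
  A = 67 + 4·73 = 359
Option 1 (V + 53):
  V = 73 + 53 = 126
  A = 67 + 4·126 = 571
Change in A: 571 − 359 = 212

212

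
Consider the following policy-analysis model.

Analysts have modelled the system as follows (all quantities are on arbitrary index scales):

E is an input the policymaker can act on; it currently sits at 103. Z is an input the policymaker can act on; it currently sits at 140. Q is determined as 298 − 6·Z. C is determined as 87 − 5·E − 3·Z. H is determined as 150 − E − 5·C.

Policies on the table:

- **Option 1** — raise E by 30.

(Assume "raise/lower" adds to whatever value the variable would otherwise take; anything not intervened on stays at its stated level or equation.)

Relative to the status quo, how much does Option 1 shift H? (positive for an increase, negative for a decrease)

720

Baseline:
  E = 103
  Z = 140
  C = 87 − 5·103 − 3·140 = -848
  H = 150 − 103 − 5·(-848) = 4287
Option 1 (E + 30):
  E = 103 + 30 = 133
  Z = 140
  C = 87 − 5·133 − 3·140 = -998
  H = 150 − 133 − 5·(-998) = 5007
Change in H: 5007 − 4287 = 720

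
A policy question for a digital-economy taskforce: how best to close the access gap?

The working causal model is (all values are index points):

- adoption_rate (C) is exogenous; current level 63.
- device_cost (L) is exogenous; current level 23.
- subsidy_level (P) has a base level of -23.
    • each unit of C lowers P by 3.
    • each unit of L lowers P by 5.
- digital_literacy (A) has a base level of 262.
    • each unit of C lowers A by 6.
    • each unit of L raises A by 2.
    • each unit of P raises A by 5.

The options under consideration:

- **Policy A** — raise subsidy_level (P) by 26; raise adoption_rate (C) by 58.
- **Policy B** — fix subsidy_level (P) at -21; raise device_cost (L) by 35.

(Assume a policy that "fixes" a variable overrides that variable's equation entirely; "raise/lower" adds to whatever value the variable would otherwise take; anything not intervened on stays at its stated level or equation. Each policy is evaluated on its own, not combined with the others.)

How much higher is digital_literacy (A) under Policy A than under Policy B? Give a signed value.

-2688

Policy A (P + 26, C + 58):
  C = 63 + 58 = 121
  L = 23
  P = -23 − 3·121 − 5·23 (+26 from intervention) = -475
  A = 262 − 6·121 + 2·23 + 5·(-475) = -2793
Policy B (P := -21, L + 35):
  C = 63
  L = 23 + 35 = 58
  P = -21
  A = 262 − 6·63 + 2·58 + 5·(-21) = -105
A: -2793 − (-105) = -2688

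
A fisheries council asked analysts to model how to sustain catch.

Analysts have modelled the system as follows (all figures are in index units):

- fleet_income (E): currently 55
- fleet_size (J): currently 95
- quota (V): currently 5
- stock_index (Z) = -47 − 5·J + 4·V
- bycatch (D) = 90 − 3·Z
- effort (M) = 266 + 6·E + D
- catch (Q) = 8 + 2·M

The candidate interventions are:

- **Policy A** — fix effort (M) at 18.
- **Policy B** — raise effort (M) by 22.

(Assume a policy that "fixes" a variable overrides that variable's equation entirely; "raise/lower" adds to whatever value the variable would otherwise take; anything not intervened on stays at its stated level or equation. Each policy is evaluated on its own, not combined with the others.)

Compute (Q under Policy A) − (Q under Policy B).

-4392

Policy A (M := 18):
  E = 55
  J = 95
  V = 5
  Z = -47 − 5·95 + 4·5 = -502
  D = 90 − 3·(-502) = 1596
  M = 18
  Q = 8 + 2·18 = 44
Policy B (M + 22):
  E = 55
  J = 95
  V = 5
  Z = -47 − 5·95 + 4·5 = -502
  D = 90 − 3·(-502) = 1596
  M = 266 + 6·55 + 1596 (+22 from intervention) = 2214
  Q = 8 + 2·2214 = 4436
Q: 44 − 4436 = -4392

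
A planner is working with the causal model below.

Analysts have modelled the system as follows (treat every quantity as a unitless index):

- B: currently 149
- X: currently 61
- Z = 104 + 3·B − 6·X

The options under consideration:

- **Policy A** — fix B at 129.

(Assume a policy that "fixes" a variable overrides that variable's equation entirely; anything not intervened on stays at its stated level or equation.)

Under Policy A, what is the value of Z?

125

Policy A (B := 129):
  B = 129
  X = 61
  Z = 104 + 3·129 − 6·61 = 125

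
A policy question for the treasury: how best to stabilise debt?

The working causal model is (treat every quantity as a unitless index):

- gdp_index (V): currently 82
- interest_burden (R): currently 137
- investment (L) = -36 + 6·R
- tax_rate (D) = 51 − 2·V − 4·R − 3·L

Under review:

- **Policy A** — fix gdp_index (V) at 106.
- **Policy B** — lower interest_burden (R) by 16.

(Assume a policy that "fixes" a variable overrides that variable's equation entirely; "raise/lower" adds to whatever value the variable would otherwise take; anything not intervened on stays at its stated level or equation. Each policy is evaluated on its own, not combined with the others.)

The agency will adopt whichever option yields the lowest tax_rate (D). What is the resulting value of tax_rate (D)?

Policy A (V := 106):
  V = 106
  R = 137
  L = -36 + 6·137 = 786
  D = 51 − 2·106 − 4·137 − 3·786 = -3067
Policy B (R − 16):
  V = 82
  R = 137 − 16 = 121
  L = -36 + 6·121 = 690
  D = 51 − 2·82 − 4·121 − 3·690 = -2667
Comparing — Policy A: D=-3067, Policy B: D=-2667. Lowest is -3067 (Policy A).

-3067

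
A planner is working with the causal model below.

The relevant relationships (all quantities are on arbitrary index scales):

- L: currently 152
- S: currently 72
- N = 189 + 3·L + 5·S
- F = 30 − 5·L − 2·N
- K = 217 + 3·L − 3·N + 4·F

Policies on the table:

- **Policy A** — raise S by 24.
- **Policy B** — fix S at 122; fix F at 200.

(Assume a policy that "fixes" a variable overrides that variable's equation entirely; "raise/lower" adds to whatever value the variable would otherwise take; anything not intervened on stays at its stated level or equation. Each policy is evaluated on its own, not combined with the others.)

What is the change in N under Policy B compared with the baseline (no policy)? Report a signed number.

250

Baseline:
  L = 152
  S = 72
  N = 189 + 3·152 + 5·72 = 1005
Policy B (S := 122, F := 200):
  L = 152
  S = 122
  N = 189 + 3·152 + 5·122 = 1255
Change in N: 1255 − 1005 = 250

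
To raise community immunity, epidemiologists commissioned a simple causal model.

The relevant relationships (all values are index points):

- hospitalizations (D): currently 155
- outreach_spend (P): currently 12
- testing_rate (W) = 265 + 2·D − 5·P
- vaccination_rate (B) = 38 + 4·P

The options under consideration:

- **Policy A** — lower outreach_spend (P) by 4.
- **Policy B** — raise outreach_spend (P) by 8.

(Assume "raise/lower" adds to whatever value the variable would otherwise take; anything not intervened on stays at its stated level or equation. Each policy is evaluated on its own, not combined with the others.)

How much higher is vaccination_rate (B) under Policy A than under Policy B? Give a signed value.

-48

Policy A (P − 4):
  P = 12 − 4 = 8
  B = 38 + 4·8 = 70
Policy B (P + 8):
  P = 12 + 8 = 20
  B = 38 + 4·20 = 118
B: 70 − 118 = -48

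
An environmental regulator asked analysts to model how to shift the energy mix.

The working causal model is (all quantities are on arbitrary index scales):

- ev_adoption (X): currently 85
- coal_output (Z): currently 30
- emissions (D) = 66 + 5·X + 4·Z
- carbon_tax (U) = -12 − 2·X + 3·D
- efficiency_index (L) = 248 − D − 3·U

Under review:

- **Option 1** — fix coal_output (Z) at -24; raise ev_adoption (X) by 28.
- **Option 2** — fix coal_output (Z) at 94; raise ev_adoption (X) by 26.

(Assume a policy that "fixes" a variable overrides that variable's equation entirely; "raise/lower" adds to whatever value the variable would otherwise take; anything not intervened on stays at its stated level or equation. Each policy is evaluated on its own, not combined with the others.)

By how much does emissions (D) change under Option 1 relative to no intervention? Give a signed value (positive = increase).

Baseline:
  X = 85
  Z = 30
  D = 66 + 5·85 + 4·30 = 611
Option 1 (Z := -24, X + 28):
  X = 85 + 28 = 113
  Z = -24
  D = 66 + 5·113 + 4·(-24) = 535
Change in D: 535 − 611 = -76

-76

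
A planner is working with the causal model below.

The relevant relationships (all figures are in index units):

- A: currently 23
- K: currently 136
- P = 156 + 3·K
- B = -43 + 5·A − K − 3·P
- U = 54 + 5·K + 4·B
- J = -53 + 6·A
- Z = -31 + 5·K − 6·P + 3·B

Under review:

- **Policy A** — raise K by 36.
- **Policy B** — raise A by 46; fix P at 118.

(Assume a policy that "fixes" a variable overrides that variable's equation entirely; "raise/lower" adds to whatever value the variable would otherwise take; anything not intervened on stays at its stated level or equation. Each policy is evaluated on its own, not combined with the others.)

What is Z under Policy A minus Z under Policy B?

-8928

Policy A (K + 36):
  A = 23
  K = 136 + 36 = 172
  P = 156 + 3·172 = 672
  B = -43 + 5·23 − 172 − 3·672 = -2116
  Z = -31 + 5·172 − 6·672 + 3·(-2116) = -9551
Policy B (A + 46, P := 118):
  A = 23 + 46 = 69
  K = 136
  P = 118
  B = -43 + 5·69 − 136 − 3·118 = -188
  Z = -31 + 5·136 − 6·118 + 3·(-188) = -623
Z: -9551 − (-623) = -8928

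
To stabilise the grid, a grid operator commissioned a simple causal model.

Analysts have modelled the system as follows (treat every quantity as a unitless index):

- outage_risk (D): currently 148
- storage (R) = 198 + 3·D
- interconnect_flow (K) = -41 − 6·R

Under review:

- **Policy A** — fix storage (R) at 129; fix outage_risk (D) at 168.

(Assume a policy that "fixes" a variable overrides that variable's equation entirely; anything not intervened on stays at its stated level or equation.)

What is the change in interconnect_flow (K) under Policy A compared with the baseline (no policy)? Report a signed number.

Baseline:
  D = 148
  R = 198 + 3·148 = 642
  K = -41 − 6·642 = -3893
Policy A (R := 129, D := 168):
  D = 168
  R = 129
  K = -41 − 6·129 = -815
Change in K: -815 − (-3893) = 3078

3078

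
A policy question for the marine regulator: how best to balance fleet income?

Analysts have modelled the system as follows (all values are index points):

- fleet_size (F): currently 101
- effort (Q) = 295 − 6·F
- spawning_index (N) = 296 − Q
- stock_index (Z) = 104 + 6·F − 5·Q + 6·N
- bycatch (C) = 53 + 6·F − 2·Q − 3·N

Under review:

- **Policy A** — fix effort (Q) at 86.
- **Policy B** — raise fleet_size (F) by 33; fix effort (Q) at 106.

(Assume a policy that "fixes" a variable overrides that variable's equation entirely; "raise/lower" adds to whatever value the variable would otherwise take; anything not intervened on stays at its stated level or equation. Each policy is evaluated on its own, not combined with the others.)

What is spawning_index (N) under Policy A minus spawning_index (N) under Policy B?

20

Policy A (Q := 86):
  F = 101
  Q = 86
  N = 296 − 86 = 210
Policy B (F + 33, Q := 106):
  F = 101 + 33 = 134
  Q = 106
  N = 296 − 106 = 190
N: 210 − 190 = 20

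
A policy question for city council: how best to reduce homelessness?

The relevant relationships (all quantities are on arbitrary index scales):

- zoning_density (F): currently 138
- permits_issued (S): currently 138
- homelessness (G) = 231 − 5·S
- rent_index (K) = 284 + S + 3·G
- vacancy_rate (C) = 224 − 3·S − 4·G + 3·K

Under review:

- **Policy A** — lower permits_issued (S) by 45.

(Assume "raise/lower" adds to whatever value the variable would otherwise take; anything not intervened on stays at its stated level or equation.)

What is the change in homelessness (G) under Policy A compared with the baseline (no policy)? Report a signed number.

Baseline:
  S = 138
  G = 231 − 5·138 = -459
Policy A (S − 45):
  S = 138 − 45 = 93
  G = 231 − 5·93 = -234
Change in G: -234 − (-459) = 225

225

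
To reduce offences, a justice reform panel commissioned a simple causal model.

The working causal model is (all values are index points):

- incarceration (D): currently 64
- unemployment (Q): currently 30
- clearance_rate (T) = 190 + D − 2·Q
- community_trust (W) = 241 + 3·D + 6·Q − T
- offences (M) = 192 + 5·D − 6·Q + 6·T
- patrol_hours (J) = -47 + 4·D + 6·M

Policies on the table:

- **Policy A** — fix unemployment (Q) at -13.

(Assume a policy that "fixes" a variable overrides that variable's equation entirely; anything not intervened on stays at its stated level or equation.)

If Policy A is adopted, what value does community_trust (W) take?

75

Policy A (Q := -13):
  D = 64
  Q = -13
  T = 190 + 64 − 2·(-13) = 280
  W = 241 + 3·64 + 6·(-13) − 280 = 75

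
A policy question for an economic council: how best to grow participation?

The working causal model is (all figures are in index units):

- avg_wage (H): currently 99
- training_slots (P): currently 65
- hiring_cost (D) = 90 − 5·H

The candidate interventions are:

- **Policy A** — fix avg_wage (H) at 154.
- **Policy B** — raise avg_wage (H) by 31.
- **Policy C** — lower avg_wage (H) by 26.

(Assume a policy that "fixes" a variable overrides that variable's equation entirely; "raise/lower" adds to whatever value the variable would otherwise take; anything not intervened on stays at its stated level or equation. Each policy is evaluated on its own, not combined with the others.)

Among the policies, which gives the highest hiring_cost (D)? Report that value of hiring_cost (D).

Policy A (H := 154):
  H = 154
  D = 90 − 5·154 = -680
Policy B (H + 31):
  H = 99 + 31 = 130
  D = 90 − 5·130 = -560
Policy C (H − 26):
  H = 99 − 26 = 73
  D = 90 − 5·73 = -275
Comparing — Policy A: D=-680, Policy B: D=-560, Policy C: D=-275. Highest is -275 (Policy C).

-275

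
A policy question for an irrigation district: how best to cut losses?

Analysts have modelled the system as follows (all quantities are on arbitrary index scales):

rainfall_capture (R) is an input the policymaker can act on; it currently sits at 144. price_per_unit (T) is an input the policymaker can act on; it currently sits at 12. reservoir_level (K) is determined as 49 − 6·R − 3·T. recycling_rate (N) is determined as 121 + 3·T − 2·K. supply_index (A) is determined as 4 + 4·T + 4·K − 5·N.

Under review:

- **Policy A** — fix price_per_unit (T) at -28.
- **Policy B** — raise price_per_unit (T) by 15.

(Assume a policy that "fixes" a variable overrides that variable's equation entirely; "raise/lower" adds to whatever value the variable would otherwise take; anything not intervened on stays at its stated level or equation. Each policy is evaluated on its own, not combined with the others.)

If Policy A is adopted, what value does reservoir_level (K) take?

Policy A (T := -28):
  R = 144
  T = -28
  K = 49 − 6·144 − 3·(-28) = -731

-731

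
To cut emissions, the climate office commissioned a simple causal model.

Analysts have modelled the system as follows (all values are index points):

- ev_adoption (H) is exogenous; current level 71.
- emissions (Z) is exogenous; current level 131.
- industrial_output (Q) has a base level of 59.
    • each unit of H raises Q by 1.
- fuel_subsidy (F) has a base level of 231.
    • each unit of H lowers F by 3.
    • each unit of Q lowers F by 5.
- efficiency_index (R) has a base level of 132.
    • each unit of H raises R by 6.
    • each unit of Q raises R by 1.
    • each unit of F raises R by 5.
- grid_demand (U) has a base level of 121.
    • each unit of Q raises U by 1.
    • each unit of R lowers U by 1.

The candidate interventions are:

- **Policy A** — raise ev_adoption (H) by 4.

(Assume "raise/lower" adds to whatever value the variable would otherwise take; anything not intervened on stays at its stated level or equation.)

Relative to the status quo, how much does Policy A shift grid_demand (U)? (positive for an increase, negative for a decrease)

136

Baseline:
  H = 71
  Q = 59 + 71 = 130
  F = 231 − 3·71 − 5·130 = -632
  R = 132 + 6·71 + 130 + 5·(-632) = -2472
  U = 121 + 130 − (-2472) = 2723
Policy A (H + 4):
  H = 71 + 4 = 75
  Q = 59 + 75 = 134
  F = 231 − 3·75 − 5·134 = -664
  R = 132 + 6·75 + 134 + 5·(-664) = -2604
  U = 121 + 134 − (-2604) = 2859
Change in U: 2859 − 2723 = 136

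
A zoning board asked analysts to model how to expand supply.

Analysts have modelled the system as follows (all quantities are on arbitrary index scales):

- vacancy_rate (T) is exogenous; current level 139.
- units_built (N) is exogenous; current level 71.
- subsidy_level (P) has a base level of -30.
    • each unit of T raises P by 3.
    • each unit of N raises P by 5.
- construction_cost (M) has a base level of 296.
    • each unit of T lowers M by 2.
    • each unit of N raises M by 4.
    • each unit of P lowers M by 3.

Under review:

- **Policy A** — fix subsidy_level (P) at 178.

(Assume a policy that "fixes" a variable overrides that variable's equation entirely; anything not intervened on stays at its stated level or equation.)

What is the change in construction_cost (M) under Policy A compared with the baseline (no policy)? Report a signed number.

1692

Baseline:
  T = 139
  N = 71
  P = -30 + 3·139 + 5·71 = 742
  M = 296 − 2·139 + 4·71 − 3·742 = -1924
Policy A (P := 178):
  T = 139
  N = 71
  P = 178
  M = 296 − 2·139 + 4·71 − 3·178 = -232
Change in M: -232 − (-1924) = 1692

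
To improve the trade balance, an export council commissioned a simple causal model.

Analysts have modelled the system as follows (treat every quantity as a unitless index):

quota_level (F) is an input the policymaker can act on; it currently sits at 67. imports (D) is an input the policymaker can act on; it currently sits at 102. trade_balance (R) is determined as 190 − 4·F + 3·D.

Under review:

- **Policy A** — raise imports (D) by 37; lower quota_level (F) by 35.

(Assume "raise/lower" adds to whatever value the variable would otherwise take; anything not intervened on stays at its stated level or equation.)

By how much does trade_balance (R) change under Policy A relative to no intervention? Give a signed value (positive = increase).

Baseline:
  F = 67
  D = 102
  R = 190 − 4·67 + 3·102 = 228
Policy A (D + 37, F − 35):
  F = 67 − 35 = 32
  D = 102 + 37 = 139
  R = 190 − 4·32 + 3·139 = 479
Change in R: 479 − 228 = 251

251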